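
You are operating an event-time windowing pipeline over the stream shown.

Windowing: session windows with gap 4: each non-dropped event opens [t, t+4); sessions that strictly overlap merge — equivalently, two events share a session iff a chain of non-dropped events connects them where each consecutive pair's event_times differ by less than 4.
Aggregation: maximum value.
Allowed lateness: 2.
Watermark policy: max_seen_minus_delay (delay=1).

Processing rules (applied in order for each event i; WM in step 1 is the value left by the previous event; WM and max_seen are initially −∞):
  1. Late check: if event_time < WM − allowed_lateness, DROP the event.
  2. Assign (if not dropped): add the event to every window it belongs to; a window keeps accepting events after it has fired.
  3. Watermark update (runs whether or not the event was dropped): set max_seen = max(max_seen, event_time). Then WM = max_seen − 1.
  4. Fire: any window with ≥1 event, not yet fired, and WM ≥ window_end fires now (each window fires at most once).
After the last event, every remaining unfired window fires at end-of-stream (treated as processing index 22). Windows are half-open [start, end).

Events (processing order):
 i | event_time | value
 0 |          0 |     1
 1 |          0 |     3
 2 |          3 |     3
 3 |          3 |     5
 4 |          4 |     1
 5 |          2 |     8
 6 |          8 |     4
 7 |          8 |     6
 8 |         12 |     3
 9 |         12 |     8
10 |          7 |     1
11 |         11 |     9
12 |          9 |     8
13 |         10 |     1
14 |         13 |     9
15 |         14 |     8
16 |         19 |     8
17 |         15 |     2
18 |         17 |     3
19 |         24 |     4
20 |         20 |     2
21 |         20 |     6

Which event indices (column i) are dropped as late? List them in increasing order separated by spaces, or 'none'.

i=0 t=0 v=1: → [0,4); WM=-1
i=1 t=0 v=3: → [0,4); WM=-1
i=2 t=3 v=3: → [0,7); WM=2
i=3 t=3 v=5: → [0,7); WM=2
i=4 t=4 v=1: → [0,8); WM=3
i=5 t=2 v=8: → [0,8); WM=3
i=6 t=8 v=4: → [8,12); WM=7
i=7 t=8 v=6: → [8,12); WM=7
i=8 t=12 v=3: → [12,16); WM=11
i=9 t=12 v=8: → [12,16); WM=11
i=10 t=7 v=1: DROP (t<11-2); WM=11
i=11 t=11 v=9: → [8,16); WM=11
i=12 t=9 v=8: → [8,16); WM=11
i=13 t=10 v=1: → [8,16); WM=11
i=14 t=13 v=9: → [8,17); WM=12
i=15 t=14 v=8: → [8,18); WM=13
i=16 t=19 v=8: → [19,23); WM=18
i=17 t=15 v=2: DROP (t<18-2); WM=18
i=18 t=17 v=3: → [8,23); WM=18
i=19 t=24 v=4: → [24,28); WM=23
i=20 t=20 v=2: DROP (t<23-2); WM=23
i=21 t=20 v=6: DROP (t<23-2); WM=23

10 17 20 21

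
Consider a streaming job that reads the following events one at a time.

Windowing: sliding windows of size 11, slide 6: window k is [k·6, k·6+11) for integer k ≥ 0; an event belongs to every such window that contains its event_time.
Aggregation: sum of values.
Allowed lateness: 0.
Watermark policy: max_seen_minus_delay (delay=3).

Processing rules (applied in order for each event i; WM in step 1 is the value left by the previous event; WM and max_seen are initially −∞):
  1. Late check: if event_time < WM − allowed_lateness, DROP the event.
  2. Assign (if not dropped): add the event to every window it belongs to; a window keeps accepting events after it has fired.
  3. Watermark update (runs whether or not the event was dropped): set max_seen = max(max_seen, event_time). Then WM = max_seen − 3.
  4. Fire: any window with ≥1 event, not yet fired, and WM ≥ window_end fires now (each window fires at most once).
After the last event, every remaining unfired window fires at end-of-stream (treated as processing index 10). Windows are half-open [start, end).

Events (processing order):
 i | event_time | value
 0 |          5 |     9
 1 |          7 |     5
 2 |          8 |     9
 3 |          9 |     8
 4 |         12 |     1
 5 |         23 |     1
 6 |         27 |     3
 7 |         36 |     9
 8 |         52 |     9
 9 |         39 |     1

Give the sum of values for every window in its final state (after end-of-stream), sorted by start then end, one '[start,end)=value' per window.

i=0 t=5 v=9: → [0,11); WM=2
i=1 t=7 v=5: → [6,17),[0,11); WM=4
i=2 t=8 v=9: → [6,17),[0,11); WM=5
i=3 t=9 v=8: → [6,17),[0,11); WM=6
i=4 t=12 v=1: → [12,23),[6,17); WM=9
i=5 t=23 v=1: → [18,29); WM=20; [0,11) fires=31 [6,17) fires=23
i=6 t=27 v=3: → [24,35),[18,29); WM=24; [12,23) fires=1
i=7 t=36 v=9: → [36,47),[30,41); WM=33; [18,29) fires=4
i=8 t=52 v=9: → [48,59),[42,53); WM=49; [24,35) fires=3 [30,41) fires=9 [36,47) fires=9
i=9 t=39 v=1: DROP (t<49-0); WM=49

[0,11)=31 [6,17)=23 [12,23)=1 [18,29)=4 [24,35)=3 [30,41)=9 [36,47)=9 [42,53)=9 [48,59)=9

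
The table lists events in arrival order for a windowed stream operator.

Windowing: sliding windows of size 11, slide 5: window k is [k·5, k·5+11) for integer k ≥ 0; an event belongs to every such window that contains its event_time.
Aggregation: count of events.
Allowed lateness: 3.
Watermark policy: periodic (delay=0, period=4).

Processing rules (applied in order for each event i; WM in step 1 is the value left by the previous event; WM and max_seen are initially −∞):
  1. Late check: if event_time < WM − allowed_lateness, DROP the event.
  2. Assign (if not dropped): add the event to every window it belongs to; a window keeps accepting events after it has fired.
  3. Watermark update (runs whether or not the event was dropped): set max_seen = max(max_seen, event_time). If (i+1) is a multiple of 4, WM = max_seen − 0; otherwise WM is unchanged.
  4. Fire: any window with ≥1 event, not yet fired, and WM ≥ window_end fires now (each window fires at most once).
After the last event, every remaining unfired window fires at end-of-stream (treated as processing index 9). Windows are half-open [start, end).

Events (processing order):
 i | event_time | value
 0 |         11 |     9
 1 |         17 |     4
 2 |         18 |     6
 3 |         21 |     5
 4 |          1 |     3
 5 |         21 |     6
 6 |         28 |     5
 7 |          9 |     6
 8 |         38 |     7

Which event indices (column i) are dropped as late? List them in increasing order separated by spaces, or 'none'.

4 7

i=0 t=11 v=9: → [10,21),[5,16); WM=−∞
i=1 t=17 v=4: → [15,26),[10,21); WM=−∞
i=2 t=18 v=6: → [15,26),[10,21); WM=−∞
i=3 t=21 v=5: → [20,31),[15,26); WM=21; [5,16) fires=1 [10,21) fires=3
i=4 t=1 v=3: DROP (t<21-3); WM=21
i=5 t=21 v=6: → [20,31),[15,26); WM=21
i=6 t=28 v=5: → [25,36),[20,31); WM=21
i=7 t=9 v=6: DROP (t<21-3); WM=28; [15,26) fires=4
i=8 t=38 v=7: → [35,46),[30,41); WM=28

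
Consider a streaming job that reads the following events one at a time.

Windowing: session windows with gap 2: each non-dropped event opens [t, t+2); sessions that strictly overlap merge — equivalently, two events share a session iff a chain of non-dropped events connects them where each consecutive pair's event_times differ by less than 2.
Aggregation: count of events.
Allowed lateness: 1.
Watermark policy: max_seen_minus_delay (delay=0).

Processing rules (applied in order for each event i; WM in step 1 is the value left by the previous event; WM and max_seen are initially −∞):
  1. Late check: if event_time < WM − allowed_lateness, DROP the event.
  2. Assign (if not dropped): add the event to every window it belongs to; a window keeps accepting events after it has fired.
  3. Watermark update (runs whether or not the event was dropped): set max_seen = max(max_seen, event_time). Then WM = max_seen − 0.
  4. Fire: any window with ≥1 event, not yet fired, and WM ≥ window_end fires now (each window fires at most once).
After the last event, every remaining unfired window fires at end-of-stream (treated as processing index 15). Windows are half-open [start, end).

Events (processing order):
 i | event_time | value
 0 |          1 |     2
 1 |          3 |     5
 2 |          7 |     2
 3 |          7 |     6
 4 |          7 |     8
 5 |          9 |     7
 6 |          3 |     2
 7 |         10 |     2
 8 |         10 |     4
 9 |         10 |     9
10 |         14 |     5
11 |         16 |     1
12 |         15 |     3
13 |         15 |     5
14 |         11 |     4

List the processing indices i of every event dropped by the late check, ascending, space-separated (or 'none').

i=0 t=1 v=2: → [1,3); WM=1
i=1 t=3 v=5: → [3,5); WM=3
i=2 t=7 v=2: → [7,9); WM=7
i=3 t=7 v=6: → [7,9); WM=7
i=4 t=7 v=8: → [7,9); WM=7
i=5 t=9 v=7: → [9,11); WM=9
i=6 t=3 v=2: DROP (t<9-1); WM=9
i=7 t=10 v=2: → [9,12); WM=10
i=8 t=10 v=4: → [9,12); WM=10
i=9 t=10 v=9: → [9,12); WM=10
i=10 t=14 v=5: → [14,16); WM=14
i=11 t=16 v=1: → [16,18); WM=16
i=12 t=15 v=3: → [14,18); WM=16
i=13 t=15 v=5: → [14,18); WM=16
i=14 t=11 v=4: DROP (t<16-1); WM=16

6 14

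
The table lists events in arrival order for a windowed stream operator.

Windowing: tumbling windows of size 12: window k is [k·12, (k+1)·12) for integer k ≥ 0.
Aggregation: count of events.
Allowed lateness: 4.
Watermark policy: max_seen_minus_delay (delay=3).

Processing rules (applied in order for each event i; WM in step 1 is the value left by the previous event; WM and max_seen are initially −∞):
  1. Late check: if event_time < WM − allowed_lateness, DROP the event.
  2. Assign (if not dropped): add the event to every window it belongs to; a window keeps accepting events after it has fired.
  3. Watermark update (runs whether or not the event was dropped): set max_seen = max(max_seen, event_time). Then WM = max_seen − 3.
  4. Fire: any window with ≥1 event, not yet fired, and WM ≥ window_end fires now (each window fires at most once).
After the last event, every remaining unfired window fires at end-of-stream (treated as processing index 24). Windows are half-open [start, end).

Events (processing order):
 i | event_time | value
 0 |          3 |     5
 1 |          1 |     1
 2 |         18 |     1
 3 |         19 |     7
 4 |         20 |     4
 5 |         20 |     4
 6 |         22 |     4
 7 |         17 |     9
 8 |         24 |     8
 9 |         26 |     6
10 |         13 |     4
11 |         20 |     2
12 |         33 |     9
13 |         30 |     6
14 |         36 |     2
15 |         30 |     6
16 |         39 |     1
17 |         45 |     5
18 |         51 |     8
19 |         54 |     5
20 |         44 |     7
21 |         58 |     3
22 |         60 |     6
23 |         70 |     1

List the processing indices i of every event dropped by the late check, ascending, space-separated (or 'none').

10 20

i=0 t=3 v=5: → [0,12); WM=0
i=1 t=1 v=1: → [0,12); WM=0
i=2 t=18 v=1: → [12,24); WM=15; [0,12) fires=2
i=3 t=19 v=7: → [12,24); WM=16
i=4 t=20 v=4: → [12,24); WM=17
i=5 t=20 v=4: → [12,24); WM=17
i=6 t=22 v=4: → [12,24); WM=19
i=7 t=17 v=9: → [12,24); WM=19
i=8 t=24 v=8: → [24,36); WM=21
i=9 t=26 v=6: → [24,36); WM=23
i=10 t=13 v=4: DROP (t<23-4); WM=23
i=11 t=20 v=2: → [12,24); WM=23
i=12 t=33 v=9: → [24,36); WM=30; [12,24) fires=7
i=13 t=30 v=6: → [24,36); WM=30
i=14 t=36 v=2: → [36,48); WM=33
i=15 t=30 v=6: → [24,36); WM=33
i=16 t=39 v=1: → [36,48); WM=36; [24,36) fires=5
i=17 t=45 v=5: → [36,48); WM=42
i=18 t=51 v=8: → [48,60); WM=48; [36,48) fires=3
i=19 t=54 v=5: → [48,60); WM=51
i=20 t=44 v=7: DROP (t<51-4); WM=51
i=21 t=58 v=3: → [48,60); WM=55
i=22 t=60 v=6: → [60,72); WM=57
i=23 t=70 v=1: → [60,72); WM=67; [48,60) fires=3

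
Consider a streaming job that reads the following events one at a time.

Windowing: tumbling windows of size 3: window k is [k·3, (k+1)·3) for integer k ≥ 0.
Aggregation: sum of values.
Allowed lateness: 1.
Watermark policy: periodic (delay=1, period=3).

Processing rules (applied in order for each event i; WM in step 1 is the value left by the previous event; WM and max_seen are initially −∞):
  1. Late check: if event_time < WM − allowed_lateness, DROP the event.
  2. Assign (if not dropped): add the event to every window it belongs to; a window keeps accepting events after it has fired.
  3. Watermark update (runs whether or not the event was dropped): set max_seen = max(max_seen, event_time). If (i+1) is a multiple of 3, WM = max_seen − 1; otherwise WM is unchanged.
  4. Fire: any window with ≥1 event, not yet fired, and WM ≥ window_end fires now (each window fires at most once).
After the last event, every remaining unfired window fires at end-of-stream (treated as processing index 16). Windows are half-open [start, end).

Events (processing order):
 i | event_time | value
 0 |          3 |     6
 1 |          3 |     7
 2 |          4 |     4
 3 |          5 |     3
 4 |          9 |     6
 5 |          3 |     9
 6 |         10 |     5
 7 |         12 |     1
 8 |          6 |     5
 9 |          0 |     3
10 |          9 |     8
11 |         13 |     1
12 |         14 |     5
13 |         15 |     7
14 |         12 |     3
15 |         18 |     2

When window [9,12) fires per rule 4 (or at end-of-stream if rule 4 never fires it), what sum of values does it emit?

11

i=0 t=3 v=6: → [3,6); WM=−∞
i=1 t=3 v=7: → [3,6); WM=−∞
i=2 t=4 v=4: → [3,6); WM=3
i=3 t=5 v=3: → [3,6); WM=3
i=4 t=9 v=6: → [9,12); WM=3
i=5 t=3 v=9: → [3,6); WM=8; [3,6) fires=29
i=6 t=10 v=5: → [9,12); WM=8
i=7 t=12 v=1: → [12,15); WM=8
i=8 t=6 v=5: DROP (t<8-1); WM=11
i=9 t=0 v=3: DROP (t<11-1); WM=11
i=10 t=9 v=8: DROP (t<11-1); WM=11
i=11 t=13 v=1: → [12,15); WM=12; [9,12) fires=11
i=12 t=14 v=5: → [12,15); WM=12
i=13 t=15 v=7: → [15,18); WM=12
i=14 t=12 v=3: → [12,15); WM=14
i=15 t=18 v=2: → [18,21); WM=14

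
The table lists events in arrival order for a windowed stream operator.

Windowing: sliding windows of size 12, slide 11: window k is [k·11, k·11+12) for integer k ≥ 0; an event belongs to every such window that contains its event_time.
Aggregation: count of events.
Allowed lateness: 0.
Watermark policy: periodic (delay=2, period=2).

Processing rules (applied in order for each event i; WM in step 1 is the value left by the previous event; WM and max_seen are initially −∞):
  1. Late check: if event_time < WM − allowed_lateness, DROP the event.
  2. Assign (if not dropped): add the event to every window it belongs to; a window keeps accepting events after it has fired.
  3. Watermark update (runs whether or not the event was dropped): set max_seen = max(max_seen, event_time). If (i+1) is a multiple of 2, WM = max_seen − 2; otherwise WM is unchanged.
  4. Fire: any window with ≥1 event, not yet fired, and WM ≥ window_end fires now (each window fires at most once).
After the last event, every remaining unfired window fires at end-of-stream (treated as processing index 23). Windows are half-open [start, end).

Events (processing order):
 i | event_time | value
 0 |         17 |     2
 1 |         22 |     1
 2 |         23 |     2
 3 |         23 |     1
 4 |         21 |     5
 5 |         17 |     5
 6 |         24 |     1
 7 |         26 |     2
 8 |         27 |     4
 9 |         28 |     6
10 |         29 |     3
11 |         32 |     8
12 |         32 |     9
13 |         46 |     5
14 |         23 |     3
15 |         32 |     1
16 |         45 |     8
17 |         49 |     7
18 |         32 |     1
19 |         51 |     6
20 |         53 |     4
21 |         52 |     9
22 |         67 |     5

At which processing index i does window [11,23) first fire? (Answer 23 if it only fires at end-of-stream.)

i=0 t=17 v=2: → [11,23); WM=−∞
i=1 t=22 v=1: → [22,34),[11,23); WM=20
i=2 t=23 v=2: → [22,34); WM=20
i=3 t=23 v=1: → [22,34); WM=21
i=4 t=21 v=5: → [11,23); WM=21
i=5 t=17 v=5: DROP (t<21-0); WM=21
i=6 t=24 v=1: → [22,34); WM=21
i=7 t=26 v=2: → [22,34); WM=24; [11,23) fires=3
i=8 t=27 v=4: → [22,34); WM=24
i=9 t=28 v=6: → [22,34); WM=26
i=10 t=29 v=3: → [22,34); WM=26
i=11 t=32 v=8: → [22,34); WM=30
i=12 t=32 v=9: → [22,34); WM=30
i=13 t=46 v=5: → [44,56); WM=44; [22,34) fires=10
i=14 t=23 v=3: DROP (t<44-0); WM=44
i=15 t=32 v=1: DROP (t<44-0); WM=44
i=16 t=45 v=8: → [44,56); WM=44
i=17 t=49 v=7: → [44,56); WM=47
i=18 t=32 v=1: DROP (t<47-0); WM=47
i=19 t=51 v=6: → [44,56); WM=49
i=20 t=53 v=4: → [44,56); WM=49
i=21 t=52 v=9: → [44,56); WM=51
i=22 t=67 v=5: → [66,78); WM=51

7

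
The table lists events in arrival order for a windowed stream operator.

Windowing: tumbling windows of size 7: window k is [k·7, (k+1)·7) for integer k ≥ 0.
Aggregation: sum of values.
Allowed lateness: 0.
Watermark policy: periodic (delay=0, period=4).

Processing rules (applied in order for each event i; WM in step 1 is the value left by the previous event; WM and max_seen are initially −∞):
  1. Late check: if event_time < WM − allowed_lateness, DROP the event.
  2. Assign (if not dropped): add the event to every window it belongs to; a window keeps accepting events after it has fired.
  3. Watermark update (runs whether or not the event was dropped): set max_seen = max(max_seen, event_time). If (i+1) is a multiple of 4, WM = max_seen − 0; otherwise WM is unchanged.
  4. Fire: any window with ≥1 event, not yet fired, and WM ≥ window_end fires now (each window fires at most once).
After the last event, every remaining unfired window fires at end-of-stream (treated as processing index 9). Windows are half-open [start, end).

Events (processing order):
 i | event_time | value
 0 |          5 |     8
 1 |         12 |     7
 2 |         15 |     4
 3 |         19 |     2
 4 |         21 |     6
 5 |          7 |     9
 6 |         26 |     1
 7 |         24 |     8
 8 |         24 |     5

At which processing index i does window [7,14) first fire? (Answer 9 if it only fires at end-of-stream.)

3

i=0 t=5 v=8: → [0,7); WM=−∞
i=1 t=12 v=7: → [7,14); WM=−∞
i=2 t=15 v=4: → [14,21); WM=−∞
i=3 t=19 v=2: → [14,21); WM=19; [0,7) fires=8 [7,14) fires=7
i=4 t=21 v=6: → [21,28); WM=19
i=5 t=7 v=9: DROP (t<19-0); WM=19
i=6 t=26 v=1: → [21,28); WM=19
i=7 t=24 v=8: → [21,28); WM=26; [14,21) fires=6
i=8 t=24 v=5: DROP (t<26-0); WM=26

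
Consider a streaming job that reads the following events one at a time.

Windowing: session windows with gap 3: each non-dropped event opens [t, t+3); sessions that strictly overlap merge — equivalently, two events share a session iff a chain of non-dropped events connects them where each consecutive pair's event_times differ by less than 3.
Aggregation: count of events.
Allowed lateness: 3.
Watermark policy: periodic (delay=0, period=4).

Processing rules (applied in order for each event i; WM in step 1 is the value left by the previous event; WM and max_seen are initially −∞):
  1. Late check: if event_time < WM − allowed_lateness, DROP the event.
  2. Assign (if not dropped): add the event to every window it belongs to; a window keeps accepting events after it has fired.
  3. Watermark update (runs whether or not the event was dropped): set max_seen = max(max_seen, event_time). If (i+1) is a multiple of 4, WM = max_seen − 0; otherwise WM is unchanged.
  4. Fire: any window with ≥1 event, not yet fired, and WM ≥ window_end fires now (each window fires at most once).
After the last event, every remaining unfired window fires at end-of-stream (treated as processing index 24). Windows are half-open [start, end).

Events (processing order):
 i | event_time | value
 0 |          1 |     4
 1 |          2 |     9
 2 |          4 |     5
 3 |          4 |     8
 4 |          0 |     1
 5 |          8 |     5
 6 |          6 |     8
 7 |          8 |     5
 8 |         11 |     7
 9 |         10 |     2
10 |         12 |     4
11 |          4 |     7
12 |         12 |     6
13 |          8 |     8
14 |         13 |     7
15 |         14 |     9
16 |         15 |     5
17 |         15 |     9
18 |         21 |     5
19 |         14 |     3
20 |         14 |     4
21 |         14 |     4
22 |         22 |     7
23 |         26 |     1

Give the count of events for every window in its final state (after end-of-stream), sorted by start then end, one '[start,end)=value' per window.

[1,18)=16 [21,25)=2 [26,29)=1

i=0 t=1 v=4: → [1,4); WM=−∞
i=1 t=2 v=9: → [1,5); WM=−∞
i=2 t=4 v=5: → [1,7); WM=−∞
i=3 t=4 v=8: → [1,7); WM=4
i=4 t=0 v=1: DROP (t<4-3); WM=4
i=5 t=8 v=5: → [8,11); WM=4
i=6 t=6 v=8: → [1,11); WM=4
i=7 t=8 v=5: → [1,11); WM=8
i=8 t=11 v=7: → [11,14); WM=8
i=9 t=10 v=2: → [1,14); WM=8
i=10 t=12 v=4: → [1,15); WM=8
i=11 t=4 v=7: DROP (t<8-3); WM=12
i=12 t=12 v=6: → [1,15); WM=12
i=13 t=8 v=8: DROP (t<12-3); WM=12
i=14 t=13 v=7: → [1,16); WM=12
i=15 t=14 v=9: → [1,17); WM=14
i=16 t=15 v=5: → [1,18); WM=14
i=17 t=15 v=9: → [1,18); WM=14
i=18 t=21 v=5: → [21,24); WM=14
i=19 t=14 v=3: → [1,18); WM=21
i=20 t=14 v=4: DROP (t<21-3); WM=21
i=21 t=14 v=4: DROP (t<21-3); WM=21
i=22 t=22 v=7: → [21,25); WM=21
i=23 t=26 v=1: → [26,29); WM=26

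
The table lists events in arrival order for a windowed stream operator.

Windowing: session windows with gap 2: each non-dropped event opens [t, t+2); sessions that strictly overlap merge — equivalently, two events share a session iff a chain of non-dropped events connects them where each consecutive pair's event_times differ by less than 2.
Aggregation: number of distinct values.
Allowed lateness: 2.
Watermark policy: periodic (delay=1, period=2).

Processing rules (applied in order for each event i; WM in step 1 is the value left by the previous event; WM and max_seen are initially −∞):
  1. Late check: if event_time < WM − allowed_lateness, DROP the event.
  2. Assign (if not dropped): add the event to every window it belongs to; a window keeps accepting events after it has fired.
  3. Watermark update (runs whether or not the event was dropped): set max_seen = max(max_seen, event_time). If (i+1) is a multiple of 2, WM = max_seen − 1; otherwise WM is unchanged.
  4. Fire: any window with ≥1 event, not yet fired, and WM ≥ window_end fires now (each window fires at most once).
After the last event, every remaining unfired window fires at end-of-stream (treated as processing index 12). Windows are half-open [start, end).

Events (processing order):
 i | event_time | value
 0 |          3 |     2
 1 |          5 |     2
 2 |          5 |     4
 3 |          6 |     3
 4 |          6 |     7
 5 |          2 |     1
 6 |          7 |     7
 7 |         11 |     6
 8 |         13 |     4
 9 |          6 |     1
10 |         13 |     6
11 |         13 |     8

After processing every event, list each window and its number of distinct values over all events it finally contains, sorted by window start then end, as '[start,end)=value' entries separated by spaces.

i=0 t=3 v=2: → [3,5); WM=−∞
i=1 t=5 v=2: → [5,7); WM=4
i=2 t=5 v=4: → [5,7); WM=4
i=3 t=6 v=3: → [5,8); WM=5
i=4 t=6 v=7: → [5,8); WM=5
i=5 t=2 v=1: DROP (t<5-2); WM=5
i=6 t=7 v=7: → [5,9); WM=5
i=7 t=11 v=6: → [11,13); WM=10
i=8 t=13 v=4: → [13,15); WM=10
i=9 t=6 v=1: DROP (t<10-2); WM=12
i=10 t=13 v=6: → [13,15); WM=12
i=11 t=13 v=8: → [13,15); WM=12

[3,5)=1 [5,9)=4 [11,13)=1 [13,15)=3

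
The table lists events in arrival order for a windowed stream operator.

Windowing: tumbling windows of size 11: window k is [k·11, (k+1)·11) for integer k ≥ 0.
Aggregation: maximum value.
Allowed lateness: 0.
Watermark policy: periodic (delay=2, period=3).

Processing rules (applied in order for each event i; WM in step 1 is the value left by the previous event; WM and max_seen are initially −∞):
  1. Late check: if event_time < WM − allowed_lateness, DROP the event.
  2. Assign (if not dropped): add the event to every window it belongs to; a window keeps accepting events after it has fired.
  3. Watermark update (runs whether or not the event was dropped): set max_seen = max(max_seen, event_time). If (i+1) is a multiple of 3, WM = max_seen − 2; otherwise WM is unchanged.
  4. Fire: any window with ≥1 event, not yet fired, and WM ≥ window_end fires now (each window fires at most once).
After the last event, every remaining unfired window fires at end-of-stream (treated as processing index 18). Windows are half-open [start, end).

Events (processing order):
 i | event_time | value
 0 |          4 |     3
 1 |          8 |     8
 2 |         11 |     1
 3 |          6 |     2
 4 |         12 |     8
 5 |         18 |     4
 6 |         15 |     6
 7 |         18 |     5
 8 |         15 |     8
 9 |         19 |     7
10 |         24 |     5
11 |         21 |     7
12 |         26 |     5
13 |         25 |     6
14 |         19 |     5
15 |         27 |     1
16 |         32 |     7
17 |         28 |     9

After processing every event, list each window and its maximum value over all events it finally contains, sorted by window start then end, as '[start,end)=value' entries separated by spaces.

[0,11)=8 [11,22)=8 [22,33)=9

i=0 t=4 v=3: → [0,11); WM=−∞
i=1 t=8 v=8: → [0,11); WM=−∞
i=2 t=11 v=1: → [11,22); WM=9
i=3 t=6 v=2: DROP (t<9-0); WM=9
i=4 t=12 v=8: → [11,22); WM=9
i=5 t=18 v=4: → [11,22); WM=16; [0,11) fires=8
i=6 t=15 v=6: DROP (t<16-0); WM=16
i=7 t=18 v=5: → [11,22); WM=16
i=8 t=15 v=8: DROP (t<16-0); WM=16
i=9 t=19 v=7: → [11,22); WM=16
i=10 t=24 v=5: → [22,33); WM=16
i=11 t=21 v=7: → [11,22); WM=22; [11,22) fires=8
i=12 t=26 v=5: → [22,33); WM=22
i=13 t=25 v=6: → [22,33); WM=22
i=14 t=19 v=5: DROP (t<22-0); WM=24
i=15 t=27 v=1: → [22,33); WM=24
i=16 t=32 v=7: → [22,33); WM=24
i=17 t=28 v=9: → [22,33); WM=30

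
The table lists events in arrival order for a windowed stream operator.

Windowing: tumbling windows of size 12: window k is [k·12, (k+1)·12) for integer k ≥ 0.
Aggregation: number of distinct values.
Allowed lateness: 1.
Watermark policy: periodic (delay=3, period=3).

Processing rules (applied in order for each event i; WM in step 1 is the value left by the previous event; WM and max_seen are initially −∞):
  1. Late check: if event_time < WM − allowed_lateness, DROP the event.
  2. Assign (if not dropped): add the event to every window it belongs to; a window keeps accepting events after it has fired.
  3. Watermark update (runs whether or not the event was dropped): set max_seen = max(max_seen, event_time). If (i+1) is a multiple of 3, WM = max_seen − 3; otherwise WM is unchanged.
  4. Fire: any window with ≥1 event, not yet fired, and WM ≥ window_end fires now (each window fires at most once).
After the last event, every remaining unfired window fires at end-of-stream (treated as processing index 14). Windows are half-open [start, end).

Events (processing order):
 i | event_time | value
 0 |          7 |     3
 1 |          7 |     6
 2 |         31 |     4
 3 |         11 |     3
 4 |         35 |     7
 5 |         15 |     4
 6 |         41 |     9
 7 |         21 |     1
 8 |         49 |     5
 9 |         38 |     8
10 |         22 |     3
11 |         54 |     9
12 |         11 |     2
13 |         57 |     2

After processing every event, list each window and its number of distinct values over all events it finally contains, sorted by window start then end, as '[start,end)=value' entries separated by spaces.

[0,12)=2 [24,36)=2 [36,48)=1 [48,60)=3

i=0 t=7 v=3: → [0,12); WM=−∞
i=1 t=7 v=6: → [0,12); WM=−∞
i=2 t=31 v=4: → [24,36); WM=28; [0,12) fires=2
i=3 t=11 v=3: DROP (t<28-1); WM=28
i=4 t=35 v=7: → [24,36); WM=28
i=5 t=15 v=4: DROP (t<28-1); WM=32
i=6 t=41 v=9: → [36,48); WM=32
i=7 t=21 v=1: DROP (t<32-1); WM=32
i=8 t=49 v=5: → [48,60); WM=46; [24,36) fires=2
i=9 t=38 v=8: DROP (t<46-1); WM=46
i=10 t=22 v=3: DROP (t<46-1); WM=46
i=11 t=54 v=9: → [48,60); WM=51; [36,48) fires=1
i=12 t=11 v=2: DROP (t<51-1); WM=51
i=13 t=57 v=2: → [48,60); WM=51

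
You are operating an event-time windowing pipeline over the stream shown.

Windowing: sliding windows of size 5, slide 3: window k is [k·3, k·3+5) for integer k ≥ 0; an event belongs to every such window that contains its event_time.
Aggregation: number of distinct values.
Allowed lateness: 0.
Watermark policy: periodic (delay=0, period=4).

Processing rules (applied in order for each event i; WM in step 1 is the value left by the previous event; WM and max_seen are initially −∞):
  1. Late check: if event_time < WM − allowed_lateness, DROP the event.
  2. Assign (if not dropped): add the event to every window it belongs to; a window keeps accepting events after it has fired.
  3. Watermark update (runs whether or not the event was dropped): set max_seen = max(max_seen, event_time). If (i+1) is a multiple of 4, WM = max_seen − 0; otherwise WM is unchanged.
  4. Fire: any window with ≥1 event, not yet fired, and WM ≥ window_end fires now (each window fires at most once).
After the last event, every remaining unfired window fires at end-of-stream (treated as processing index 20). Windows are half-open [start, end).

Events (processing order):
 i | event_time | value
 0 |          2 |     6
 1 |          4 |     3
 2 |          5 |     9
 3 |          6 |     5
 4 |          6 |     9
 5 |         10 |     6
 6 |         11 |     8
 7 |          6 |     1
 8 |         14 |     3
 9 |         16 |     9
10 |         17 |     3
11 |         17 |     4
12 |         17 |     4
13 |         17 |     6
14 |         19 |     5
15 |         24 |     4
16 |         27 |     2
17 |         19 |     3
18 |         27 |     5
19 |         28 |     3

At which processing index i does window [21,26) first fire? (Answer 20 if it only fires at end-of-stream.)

i=0 t=2 v=6: → [0,5); WM=−∞
i=1 t=4 v=3: → [3,8),[0,5); WM=−∞
i=2 t=5 v=9: → [3,8); WM=−∞
i=3 t=6 v=5: → [6,11),[3,8); WM=6; [0,5) fires=2
i=4 t=6 v=9: → [6,11),[3,8); WM=6
i=5 t=10 v=6: → [9,14),[6,11); WM=6
i=6 t=11 v=8: → [9,14); WM=6
i=7 t=6 v=1: → [6,11),[3,8); WM=11; [3,8) fires=4 [6,11) fires=4
i=8 t=14 v=3: → [12,17); WM=11
i=9 t=16 v=9: → [15,20),[12,17); WM=11
i=10 t=17 v=3: → [15,20); WM=11
i=11 t=17 v=4: → [15,20); WM=17; [9,14) fires=2 [12,17) fires=2
i=12 t=17 v=4: → [15,20); WM=17
i=13 t=17 v=6: → [15,20); WM=17
i=14 t=19 v=5: → [18,23),[15,20); WM=17
i=15 t=24 v=4: → [24,29),[21,26); WM=24; [15,20) fires=5 [18,23) fires=1
i=16 t=27 v=2: → [27,32),[24,29); WM=24
i=17 t=19 v=3: DROP (t<24-0); WM=24
i=18 t=27 v=5: → [27,32),[24,29); WM=24
i=19 t=28 v=3: → [27,32),[24,29); WM=28; [21,26) fires=1

19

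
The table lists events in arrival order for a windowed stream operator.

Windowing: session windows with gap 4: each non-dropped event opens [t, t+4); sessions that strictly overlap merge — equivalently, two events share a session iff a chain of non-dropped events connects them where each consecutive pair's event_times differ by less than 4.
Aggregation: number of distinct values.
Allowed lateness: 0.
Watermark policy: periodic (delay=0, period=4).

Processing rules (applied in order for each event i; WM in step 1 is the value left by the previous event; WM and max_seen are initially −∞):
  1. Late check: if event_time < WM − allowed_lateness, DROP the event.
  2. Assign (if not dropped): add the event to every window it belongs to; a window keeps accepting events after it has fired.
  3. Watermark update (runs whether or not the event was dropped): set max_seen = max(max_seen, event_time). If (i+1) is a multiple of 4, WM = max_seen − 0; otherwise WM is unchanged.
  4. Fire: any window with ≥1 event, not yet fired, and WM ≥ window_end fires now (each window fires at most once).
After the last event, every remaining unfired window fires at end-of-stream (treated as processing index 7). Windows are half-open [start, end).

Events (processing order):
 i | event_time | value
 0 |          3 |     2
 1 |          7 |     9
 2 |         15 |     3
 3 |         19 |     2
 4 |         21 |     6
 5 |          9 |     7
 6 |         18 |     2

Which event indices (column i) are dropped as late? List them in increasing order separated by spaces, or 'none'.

i=0 t=3 v=2: → [3,7); WM=−∞
i=1 t=7 v=9: → [7,11); WM=−∞
i=2 t=15 v=3: → [15,19); WM=−∞
i=3 t=19 v=2: → [19,23); WM=19
i=4 t=21 v=6: → [19,25); WM=19
i=5 t=9 v=7: DROP (t<19-0); WM=19
i=6 t=18 v=2: DROP (t<19-0); WM=19

5 6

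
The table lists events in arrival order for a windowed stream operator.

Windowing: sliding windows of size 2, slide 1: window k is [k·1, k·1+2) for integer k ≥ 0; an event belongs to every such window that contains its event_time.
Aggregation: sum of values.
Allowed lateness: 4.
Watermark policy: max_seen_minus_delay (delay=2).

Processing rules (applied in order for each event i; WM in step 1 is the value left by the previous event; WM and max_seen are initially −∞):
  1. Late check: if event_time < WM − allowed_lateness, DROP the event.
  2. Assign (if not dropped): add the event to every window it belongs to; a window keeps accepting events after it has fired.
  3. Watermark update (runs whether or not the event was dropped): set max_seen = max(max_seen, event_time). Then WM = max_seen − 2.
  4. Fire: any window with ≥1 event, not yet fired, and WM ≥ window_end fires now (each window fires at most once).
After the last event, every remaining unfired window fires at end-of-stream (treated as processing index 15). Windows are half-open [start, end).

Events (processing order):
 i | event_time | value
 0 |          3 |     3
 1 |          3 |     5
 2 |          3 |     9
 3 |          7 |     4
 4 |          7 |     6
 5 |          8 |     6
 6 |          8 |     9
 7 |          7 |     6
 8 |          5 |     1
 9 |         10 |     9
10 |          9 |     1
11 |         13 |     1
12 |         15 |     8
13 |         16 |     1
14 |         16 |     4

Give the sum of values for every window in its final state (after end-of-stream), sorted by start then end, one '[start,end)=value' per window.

[2,4)=17 [3,5)=17 [4,6)=1 [5,7)=1 [6,8)=16 [7,9)=31 [8,10)=16 [9,11)=10 [10,12)=9 [12,14)=1 [13,15)=1 [14,16)=8 [15,17)=13 [16,18)=5

i=0 t=3 v=3: → [3,5),[2,4); WM=1
i=1 t=3 v=5: → [3,5),[2,4); WM=1
i=2 t=3 v=9: → [3,5),[2,4); WM=1
i=3 t=7 v=4: → [7,9),[6,8); WM=5; [2,4) fires=17 [3,5) fires=17
i=4 t=7 v=6: → [7,9),[6,8); WM=5
i=5 t=8 v=6: → [8,10),[7,9); WM=6
i=6 t=8 v=9: → [8,10),[7,9); WM=6
i=7 t=7 v=6: → [7,9),[6,8); WM=6
i=8 t=5 v=1: → [5,7),[4,6); WM=6; [4,6) fires=1
i=9 t=10 v=9: → [10,12),[9,11); WM=8; [5,7) fires=1 [6,8) fires=16
i=10 t=9 v=1: → [9,11),[8,10); WM=8
i=11 t=13 v=1: → [13,15),[12,14); WM=11; [7,9) fires=31 [8,10) fires=16 [9,11) fires=10
i=12 t=15 v=8: → [15,17),[14,16); WM=13; [10,12) fires=9
i=13 t=16 v=1: → [16,18),[15,17); WM=14; [12,14) fires=1
i=14 t=16 v=4: → [16,18),[15,17); WM=14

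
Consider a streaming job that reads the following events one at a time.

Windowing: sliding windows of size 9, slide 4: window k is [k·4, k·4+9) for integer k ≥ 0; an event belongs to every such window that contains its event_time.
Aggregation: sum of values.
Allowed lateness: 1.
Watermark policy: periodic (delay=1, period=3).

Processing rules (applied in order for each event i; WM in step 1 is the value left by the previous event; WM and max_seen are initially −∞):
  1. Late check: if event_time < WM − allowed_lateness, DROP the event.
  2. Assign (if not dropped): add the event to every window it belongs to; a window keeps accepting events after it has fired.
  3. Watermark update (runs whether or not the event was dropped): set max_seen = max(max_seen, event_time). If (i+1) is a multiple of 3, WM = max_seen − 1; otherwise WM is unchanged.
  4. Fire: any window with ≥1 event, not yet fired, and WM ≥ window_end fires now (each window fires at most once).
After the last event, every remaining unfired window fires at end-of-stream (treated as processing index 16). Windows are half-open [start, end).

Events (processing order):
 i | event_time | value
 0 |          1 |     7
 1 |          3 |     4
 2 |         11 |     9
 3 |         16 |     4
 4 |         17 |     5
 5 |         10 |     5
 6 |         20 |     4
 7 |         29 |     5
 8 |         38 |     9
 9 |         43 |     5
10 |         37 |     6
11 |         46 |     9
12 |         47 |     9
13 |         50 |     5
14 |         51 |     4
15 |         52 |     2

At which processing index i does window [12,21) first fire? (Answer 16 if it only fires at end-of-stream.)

i=0 t=1 v=7: → [0,9); WM=−∞
i=1 t=3 v=4: → [0,9); WM=−∞
i=2 t=11 v=9: → [8,17),[4,13); WM=10; [0,9) fires=11
i=3 t=16 v=4: → [16,25),[12,21),[8,17); WM=10
i=4 t=17 v=5: → [16,25),[12,21); WM=10
i=5 t=10 v=5: → [8,17),[4,13); WM=16; [4,13) fires=14
i=6 t=20 v=4: → [20,29),[16,25),[12,21); WM=16
i=7 t=29 v=5: → [28,37),[24,33); WM=16
i=8 t=38 v=9: → [36,45),[32,41); WM=37; [8,17) fires=18 [12,21) fires=13 [16,25) fires=13 [20,29) fires=4 [24,33) fires=5 [28,37) fires=5
i=9 t=43 v=5: → [40,49),[36,45); WM=37
i=10 t=37 v=6: → [36,45),[32,41); WM=37
i=11 t=46 v=9: → [44,53),[40,49); WM=45; [32,41) fires=15 [36,45) fires=20
i=12 t=47 v=9: → [44,53),[40,49); WM=45
i=13 t=50 v=5: → [48,57),[44,53); WM=45
i=14 t=51 v=4: → [48,57),[44,53); WM=50; [40,49) fires=23
i=15 t=52 v=2: → [52,61),[48,57),[44,53); WM=50

8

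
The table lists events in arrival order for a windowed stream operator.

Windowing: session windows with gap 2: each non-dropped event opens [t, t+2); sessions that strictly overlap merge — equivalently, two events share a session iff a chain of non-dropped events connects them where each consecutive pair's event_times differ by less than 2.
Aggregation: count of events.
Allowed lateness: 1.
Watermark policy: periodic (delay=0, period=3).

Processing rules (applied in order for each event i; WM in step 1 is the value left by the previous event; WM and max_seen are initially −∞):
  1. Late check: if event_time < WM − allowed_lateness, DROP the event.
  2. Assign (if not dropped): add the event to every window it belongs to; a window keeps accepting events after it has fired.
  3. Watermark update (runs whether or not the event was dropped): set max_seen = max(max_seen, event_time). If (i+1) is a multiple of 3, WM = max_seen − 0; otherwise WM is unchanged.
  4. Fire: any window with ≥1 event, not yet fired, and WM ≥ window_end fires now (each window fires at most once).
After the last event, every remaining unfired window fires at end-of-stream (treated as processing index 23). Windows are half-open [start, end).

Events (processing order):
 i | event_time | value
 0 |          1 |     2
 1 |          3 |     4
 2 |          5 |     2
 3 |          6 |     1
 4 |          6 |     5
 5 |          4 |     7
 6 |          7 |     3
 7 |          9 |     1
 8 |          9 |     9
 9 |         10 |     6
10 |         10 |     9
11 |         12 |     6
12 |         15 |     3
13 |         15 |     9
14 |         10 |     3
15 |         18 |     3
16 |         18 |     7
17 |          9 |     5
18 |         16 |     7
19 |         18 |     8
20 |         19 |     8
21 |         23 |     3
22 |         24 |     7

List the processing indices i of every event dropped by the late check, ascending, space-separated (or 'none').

i=0 t=1 v=2: → [1,3); WM=−∞
i=1 t=3 v=4: → [3,5); WM=−∞
i=2 t=5 v=2: → [5,7); WM=5
i=3 t=6 v=1: → [5,8); WM=5
i=4 t=6 v=5: → [5,8); WM=5
i=5 t=4 v=7: → [3,8); WM=6
i=6 t=7 v=3: → [3,9); WM=6
i=7 t=9 v=1: → [9,11); WM=6
i=8 t=9 v=9: → [9,11); WM=9
i=9 t=10 v=6: → [9,12); WM=9
i=10 t=10 v=9: → [9,12); WM=9
i=11 t=12 v=6: → [12,14); WM=12
i=12 t=15 v=3: → [15,17); WM=12
i=13 t=15 v=9: → [15,17); WM=12
i=14 t=10 v=3: DROP (t<12-1); WM=15
i=15 t=18 v=3: → [18,20); WM=15
i=16 t=18 v=7: → [18,20); WM=15
i=17 t=9 v=5: DROP (t<15-1); WM=18
i=18 t=16 v=7: DROP (t<18-1); WM=18
i=19 t=18 v=8: → [18,20); WM=18
i=20 t=19 v=8: → [18,21); WM=19
i=21 t=23 v=3: → [23,25); WM=19
i=22 t=24 v=7: → [23,26); WM=19

14 17 18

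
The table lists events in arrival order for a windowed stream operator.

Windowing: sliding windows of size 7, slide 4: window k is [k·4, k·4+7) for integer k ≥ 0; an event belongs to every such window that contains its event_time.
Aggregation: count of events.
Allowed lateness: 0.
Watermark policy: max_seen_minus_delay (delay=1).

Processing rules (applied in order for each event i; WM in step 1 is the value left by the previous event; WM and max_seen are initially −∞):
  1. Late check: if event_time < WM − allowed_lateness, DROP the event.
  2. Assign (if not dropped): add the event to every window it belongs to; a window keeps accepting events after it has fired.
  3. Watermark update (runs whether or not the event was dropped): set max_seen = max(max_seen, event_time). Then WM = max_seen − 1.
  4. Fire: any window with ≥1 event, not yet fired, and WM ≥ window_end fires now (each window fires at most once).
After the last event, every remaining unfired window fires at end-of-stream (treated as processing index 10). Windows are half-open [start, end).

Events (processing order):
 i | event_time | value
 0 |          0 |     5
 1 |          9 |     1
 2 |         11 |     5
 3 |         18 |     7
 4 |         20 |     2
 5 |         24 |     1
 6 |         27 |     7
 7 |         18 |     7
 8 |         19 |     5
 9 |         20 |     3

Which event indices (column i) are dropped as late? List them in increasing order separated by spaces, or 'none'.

7 8 9

i=0 t=0 v=5: → [0,7); WM=-1
i=1 t=9 v=1: → [8,15),[4,11); WM=8; [0,7) fires=1
i=2 t=11 v=5: → [8,15); WM=10
i=3 t=18 v=7: → [16,23),[12,19); WM=17; [4,11) fires=1 [8,15) fires=2
i=4 t=20 v=2: → [20,27),[16,23); WM=19; [12,19) fires=1
i=5 t=24 v=1: → [24,31),[20,27); WM=23; [16,23) fires=2
i=6 t=27 v=7: → [24,31); WM=26
i=7 t=18 v=7: DROP (t<26-0); WM=26
i=8 t=19 v=5: DROP (t<26-0); WM=26
i=9 t=20 v=3: DROP (t<26-0); WM=26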